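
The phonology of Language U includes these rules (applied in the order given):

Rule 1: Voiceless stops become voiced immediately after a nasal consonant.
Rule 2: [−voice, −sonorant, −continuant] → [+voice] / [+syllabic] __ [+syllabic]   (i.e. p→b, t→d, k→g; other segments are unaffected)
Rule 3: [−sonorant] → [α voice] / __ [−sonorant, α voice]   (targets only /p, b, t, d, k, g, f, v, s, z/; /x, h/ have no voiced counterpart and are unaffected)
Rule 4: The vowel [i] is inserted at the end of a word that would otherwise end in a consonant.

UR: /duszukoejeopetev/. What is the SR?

Rule 1 (post-nasal voicing): no segment meets the environment; /duszukoejeopetev/ is unchanged.
Rule 2 (intervocalic voicing): /k/ is a voiceless stop between vowels /u/ and /o/, so it voices to [g]. /p/ is a voiceless stop between vowels /o/ and /e/, so it voices to [b]. /t/ is a voiceless stop between vowels /e/ and /e/, so it voices to [d]. /duszukoejeopetev/ → duszugoejeobedev.
Rule 3 (regressive voicing assimilation): /s/ precedes the voiced obstruent /z/, so it voices to [z] by assimilation. /duszugoejeobedev/ → duzzugoejeobedev.
Rule 4 (final i-epenthesis): the form ends in the consonant /v/, so [i] is inserted word-finally. /duzzugoejeobedev/ → duzzugoejeobedevi.

duzzugoejeobedevi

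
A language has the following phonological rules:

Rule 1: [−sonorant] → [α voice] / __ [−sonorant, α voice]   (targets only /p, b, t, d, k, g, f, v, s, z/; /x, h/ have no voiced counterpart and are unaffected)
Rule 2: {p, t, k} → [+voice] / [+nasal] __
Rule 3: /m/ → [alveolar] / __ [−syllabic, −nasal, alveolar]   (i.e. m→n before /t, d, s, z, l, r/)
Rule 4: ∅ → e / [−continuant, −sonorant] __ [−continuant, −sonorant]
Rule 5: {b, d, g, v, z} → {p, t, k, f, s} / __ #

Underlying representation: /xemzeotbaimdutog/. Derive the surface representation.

xenzeodebaindutok

Rule 1 (regressive voicing assimilation): /t/ precedes the voiced obstruent /b/, so it voices to [d] by assimilation. /xemzeotbaimdutog/ → xemzeodbaimdutog.
Rule 2 (post-nasal voicing): no segment meets the environment; /xemzeodbaimdutog/ is unchanged.
Rule 3 (nasal place assimilation): /m/ precedes the alveolar consonant /z/, so it assimilates in place to [n]. /m/ precedes the alveolar consonant /d/, so it assimilates in place to [n]. /xemzeodbaimdutog/ → xenzeodbaindutog.
Rule 4 (stop-cluster e-epenthesis): /d/ and /b/ form a stop–stop cluster, so [e] is inserted between them. /xenzeodbaindutog/ → xenzeodebaindutog.
Rule 5 (final devoicing): /g/ is a voiced obstruent in word-final position, so it devoices to [k]. /xenzeodebaindutog/ → xenzeodebaindutok.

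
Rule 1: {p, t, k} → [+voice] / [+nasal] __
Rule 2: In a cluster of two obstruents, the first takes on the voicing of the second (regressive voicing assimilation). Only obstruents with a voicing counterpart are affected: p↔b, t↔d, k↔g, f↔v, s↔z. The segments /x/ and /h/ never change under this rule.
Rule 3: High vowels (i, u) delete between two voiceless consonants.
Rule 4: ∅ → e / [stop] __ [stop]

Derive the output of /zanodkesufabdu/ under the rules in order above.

Rule 1 (post-nasal voicing): no segment meets the environment; /zanodkesufabdu/ is unchanged.
Rule 2 (regressive voicing assimilation): /d/ precedes the voiceless obstruent /k/, so it devoices to [t] by assimilation. /zanodkesufabdu/ → zanotkesufabdu.
Rule 3 (high vowel syncope): /u/ is a high vowel flanked by voiceless consonants /s/ and /f/, so it deletes. /zanotkesufabdu/ → zanotkesfabdu.
Rule 4 (stop-cluster e-epenthesis): /t/ and /k/ form a stop–stop cluster, so [e] is inserted between them. /b/ and /d/ form a stop–stop cluster, so [e] is inserted between them. /zanotkesfabdu/ → zanotekesfabedu.

zanotekesfabedu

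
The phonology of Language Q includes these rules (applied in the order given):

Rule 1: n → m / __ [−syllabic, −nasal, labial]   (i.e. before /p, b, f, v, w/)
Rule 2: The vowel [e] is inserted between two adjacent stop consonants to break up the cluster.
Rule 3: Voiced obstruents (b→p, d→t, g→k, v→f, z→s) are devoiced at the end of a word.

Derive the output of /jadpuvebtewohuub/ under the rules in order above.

jadepuvebetewohuup

Rule 1 (nasal place assimilation): no segment meets the environment; /jadpuvebtewohuub/ is unchanged.
Rule 2 (stop-cluster e-epenthesis): /d/ and /p/ form a stop–stop cluster, so [e] is inserted between them. /b/ and /t/ form a stop–stop cluster, so [e] is inserted between them. /jadpuvebtewohuub/ → jadepuvebetewohuub.
Rule 3 (final devoicing): /b/ is a voiced obstruent in word-final position, so it devoices to [p]. /jadepuvebetewohuub/ → jadepuvebetewohuup.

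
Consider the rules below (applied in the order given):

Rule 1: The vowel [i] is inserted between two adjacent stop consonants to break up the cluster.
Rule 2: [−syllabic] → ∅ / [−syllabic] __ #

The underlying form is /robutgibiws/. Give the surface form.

robutigibiw

Rule 1 (stop-cluster i-epenthesis): /t/ and /g/ form a stop–stop cluster, so [i] is inserted between them. /robutgibiws/ → robutigibiws.
Rule 2 (final cluster simplification): /s/ is the second consonant of a word-final cluster /ws/, so it deletes. /robutigibiws/ → robutigibiw.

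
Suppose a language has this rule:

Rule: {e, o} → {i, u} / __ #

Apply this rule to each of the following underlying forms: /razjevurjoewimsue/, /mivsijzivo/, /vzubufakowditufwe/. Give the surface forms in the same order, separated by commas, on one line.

/razjevurjoewimsue/: /e/ is a mid vowel in word-final position, so it raises to [i]. → [razjevurjoewimsui].
/mivsijzivo/: /o/ is a mid vowel in word-final position, so it raises to [u]. → [mivsijzivu].
/vzubufakowditufwe/: /e/ is a mid vowel in word-final position, so it raises to [i]. → [vzubufakowditufwi].

razjevurjoewimsui, mivsijzivu, vzubufakowditufwi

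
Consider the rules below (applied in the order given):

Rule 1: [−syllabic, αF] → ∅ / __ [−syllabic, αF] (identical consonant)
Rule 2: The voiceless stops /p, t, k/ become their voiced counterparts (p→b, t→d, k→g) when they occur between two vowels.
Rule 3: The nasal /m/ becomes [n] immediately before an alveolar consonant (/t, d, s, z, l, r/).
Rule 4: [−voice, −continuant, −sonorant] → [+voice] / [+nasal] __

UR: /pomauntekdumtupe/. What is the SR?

pomaundekdundube

Rule 1 (degemination): no segment meets the environment; /pomauntekdumtupe/ is unchanged.
Rule 2 (intervocalic voicing): /p/ is a voiceless stop between vowels /u/ and /e/, so it voices to [b]. /pomauntekdumtupe/ → pomauntekdumtube.
Rule 3 (nasal place assimilation): /m/ precedes the alveolar consonant /t/, so it assimilates in place to [n]. /pomauntekdumtube/ → pomauntekduntube.
Rule 4 (post-nasal voicing): /t/ is a voiceless stop immediately after the nasal /n/, so it voices to [d]. /t/ is a voiceless stop immediately after the nasal /n/, so it voices to [d]. /pomauntekduntube/ → pomaundekdundube.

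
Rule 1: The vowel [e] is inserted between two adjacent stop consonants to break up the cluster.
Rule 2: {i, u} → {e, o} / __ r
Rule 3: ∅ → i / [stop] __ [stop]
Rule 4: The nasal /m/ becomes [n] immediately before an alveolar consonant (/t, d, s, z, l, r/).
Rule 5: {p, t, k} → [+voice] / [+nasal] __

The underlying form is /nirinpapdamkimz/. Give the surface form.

nerinbapedamginz

Rule 1 (stop-cluster e-epenthesis): /p/ and /d/ form a stop–stop cluster, so [e] is inserted between them. /nirinpapdamkimz/ → nirinpapedamkimz.
Rule 2 (pre-rhotic lowering): /i/ is a high vowel immediately before /r/, so it lowers to [e]. /nirinpapedamkimz/ → nerinpapedamkimz.
Rule 3 (stop-cluster i-epenthesis): no segment meets the environment; /nerinpapedamkimz/ is unchanged.
Rule 4 (nasal place assimilation): /m/ precedes the alveolar consonant /z/, so it assimilates in place to [n]. /nerinpapedamkimz/ → nerinpapedamkinz.
Rule 5 (post-nasal voicing): /p/ is a voiceless stop immediately after the nasal /n/, so it voices to [b]. /k/ is a voiceless stop immediately after the nasal /m/, so it voices to [g]. /nerinpapedamkinz/ → nerinbapedamginz.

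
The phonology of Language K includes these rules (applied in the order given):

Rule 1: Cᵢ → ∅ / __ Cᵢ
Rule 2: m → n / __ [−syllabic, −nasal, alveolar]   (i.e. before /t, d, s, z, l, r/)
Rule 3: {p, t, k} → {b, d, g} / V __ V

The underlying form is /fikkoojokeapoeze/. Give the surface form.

Rule 1 (degemination): /kk/ is a geminate; the first /k/ deletes. /fikkoojokeapoeze/ → fikoojokeapoeze.
Rule 2 (nasal place assimilation): no segment meets the environment; /fikoojokeapoeze/ is unchanged.
Rule 3 (intervocalic voicing): /k/ is a voiceless stop between vowels /i/ and /o/, so it voices to [g]. /k/ is a voiceless stop between vowels /o/ and /e/, so it voices to [g]. /p/ is a voiceless stop between vowels /a/ and /o/, so it voices to [b]. /fikoojokeapoeze/ → figoojogeaboeze.

figoojogeaboeze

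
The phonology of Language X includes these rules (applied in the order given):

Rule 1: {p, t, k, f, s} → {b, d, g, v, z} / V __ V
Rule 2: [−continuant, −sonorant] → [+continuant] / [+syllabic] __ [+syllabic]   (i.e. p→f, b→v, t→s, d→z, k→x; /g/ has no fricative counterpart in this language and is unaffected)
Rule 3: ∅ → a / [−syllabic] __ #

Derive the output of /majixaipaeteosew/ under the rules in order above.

majixaivaezeozewa

Rule 1 (intervocalic voicing): /p/ is a voiceless obstruent between vowels /i/ and /a/, so it voices to [b]. /t/ is a voiceless obstruent between vowels /e/ and /e/, so it voices to [d]. /s/ is a voiceless obstruent between vowels /o/ and /e/, so it voices to [z]. /majixaipaeteosew/ → majixaibaedeozew.
Rule 2 (intervocalic spirantization): /b/ is a stop between vowels /i/ and /a/, so it spirantizes to the fricative [v]. /d/ is a stop between vowels /e/ and /e/, so it spirantizes to the fricative [z]. /majixaibaedeozew/ → majixaivaezeozew.
Rule 3 (final a-epenthesis): the form ends in the consonant /w/, so [a] is inserted word-finally. /majixaivaezeozew/ → majixaivaezeozewa.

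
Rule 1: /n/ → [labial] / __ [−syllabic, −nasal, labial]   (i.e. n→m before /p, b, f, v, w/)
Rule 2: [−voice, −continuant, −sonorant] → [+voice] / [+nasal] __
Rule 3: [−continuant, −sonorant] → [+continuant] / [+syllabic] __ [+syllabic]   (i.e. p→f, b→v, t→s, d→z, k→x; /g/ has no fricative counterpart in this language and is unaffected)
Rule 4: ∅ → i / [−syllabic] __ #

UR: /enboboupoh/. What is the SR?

Rule 1 (nasal place assimilation): /n/ precedes the labial consonant /b/, so it assimilates in place to [m]. /enboboupoh/ → emboboupoh.
Rule 2 (post-nasal voicing): no segment meets the environment; /emboboupoh/ is unchanged.
Rule 3 (intervocalic spirantization): /b/ is a stop between vowels /o/ and /o/, so it spirantizes to the fricative [v]. /p/ is a stop between vowels /u/ and /o/, so it spirantizes to the fricative [f]. /emboboupoh/ → embovoufoh.
Rule 4 (final i-epenthesis): the form ends in the consonant /h/, so [i] is inserted word-finally. /embovoufoh/ → embovoufohi.

embovoufohi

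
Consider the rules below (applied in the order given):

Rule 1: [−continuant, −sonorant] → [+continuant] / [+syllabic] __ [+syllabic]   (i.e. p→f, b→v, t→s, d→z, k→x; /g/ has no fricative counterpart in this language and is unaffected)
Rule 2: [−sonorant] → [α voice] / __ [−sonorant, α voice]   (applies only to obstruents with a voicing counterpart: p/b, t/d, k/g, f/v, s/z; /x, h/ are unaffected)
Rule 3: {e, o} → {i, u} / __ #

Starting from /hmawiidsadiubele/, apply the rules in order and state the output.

Rule 1 (intervocalic spirantization): /d/ is a stop between vowels /a/ and /i/, so it spirantizes to the fricative [z]. /b/ is a stop between vowels /u/ and /e/, so it spirantizes to the fricative [v]. /hmawiidsadiubele/ → hmawiidsaziuvele.
Rule 2 (regressive voicing assimilation): /d/ precedes the voiceless obstruent /s/, so it devoices to [t] by assimilation. /hmawiidsaziuvele/ → hmawiitsaziuvele.
Rule 3 (final vowel raising): /e/ is a mid vowel in word-final position, so it raises to [i]. /hmawiitsaziuvele/ → hmawiitsaziuveli.

hmawiitsaziuveli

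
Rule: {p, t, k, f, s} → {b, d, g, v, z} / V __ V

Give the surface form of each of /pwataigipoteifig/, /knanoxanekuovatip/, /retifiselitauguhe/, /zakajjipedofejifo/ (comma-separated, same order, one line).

/pwataigipoteifig/: /t/ is a voiceless obstruent between vowels /a/ and /a/, so it voices to [d]. /p/ is a voiceless obstruent between vowels /i/ and /o/, so it voices to [b]. /t/ is a voiceless obstruent between vowels /o/ and /e/, so it voices to [d]. /f/ is a voiceless obstruent between vowels /i/ and /i/, so it voices to [v]. → [pwadaigibodeivig].
/knanoxanekuovatip/: /k/ is a voiceless obstruent between vowels /e/ and /u/, so it voices to [g]. /t/ is a voiceless obstruent between vowels /a/ and /i/, so it voices to [d]. → [knanoxaneguovadip].
/retifiselitauguhe/: /t/ is a voiceless obstruent between vowels /e/ and /i/, so it voices to [d]. /f/ is a voiceless obstruent between vowels /i/ and /i/, so it voices to [v]. /s/ is a voiceless obstruent between vowels /i/ and /e/, so it voices to [z]. /t/ is a voiceless obstruent between vowels /i/ and /a/, so it voices to [d]. → [redivizelidauguhe].
/zakajjipedofejifo/: /k/ is a voiceless obstruent between vowels /a/ and /a/, so it voices to [g]. /p/ is a voiceless obstruent between vowels /i/ and /e/, so it voices to [b]. /f/ is a voiceless obstruent between vowels /o/ and /e/, so it voices to [v]. /f/ is a voiceless obstruent between vowels /i/ and /o/, so it voices to [v]. → [zagajjibedovejivo].

pwadaigibodeivig, knanoxaneguovadip, redivizelidauguhe, zagajjibedovejivo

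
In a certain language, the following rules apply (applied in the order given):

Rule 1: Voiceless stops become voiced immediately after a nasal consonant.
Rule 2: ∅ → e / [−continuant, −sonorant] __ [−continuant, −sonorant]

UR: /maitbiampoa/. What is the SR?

maitebiamboa

Rule 1 (post-nasal voicing): /p/ is a voiceless stop immediately after the nasal /m/, so it voices to [b]. /maitbiampoa/ → maitbiamboa.
Rule 2 (stop-cluster e-epenthesis): /t/ and /b/ form a stop–stop cluster, so [e] is inserted between them. /maitbiamboa/ → maitebiamboa.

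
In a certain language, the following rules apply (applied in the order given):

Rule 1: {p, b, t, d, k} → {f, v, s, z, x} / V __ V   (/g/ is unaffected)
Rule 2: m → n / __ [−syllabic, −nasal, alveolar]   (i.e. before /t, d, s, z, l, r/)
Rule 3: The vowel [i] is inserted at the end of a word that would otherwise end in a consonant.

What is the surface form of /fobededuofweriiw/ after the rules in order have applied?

Rule 1 (intervocalic spirantization): /b/ is a stop between vowels /o/ and /e/, so it spirantizes to the fricative [v]. /d/ is a stop between vowels /e/ and /e/, so it spirantizes to the fricative [z]. /d/ is a stop between vowels /e/ and /u/, so it spirantizes to the fricative [z]. /fobededuofweriiw/ → fovezezuofweriiw.
Rule 2 (nasal place assimilation): no segment meets the environment; /fovezezuofweriiw/ is unchanged.
Rule 3 (final i-epenthesis): the form ends in the consonant /w/, so [i] is inserted word-finally. /fovezezuofweriiw/ → fovezezuofweriiwi.

fovezezuofweriiwi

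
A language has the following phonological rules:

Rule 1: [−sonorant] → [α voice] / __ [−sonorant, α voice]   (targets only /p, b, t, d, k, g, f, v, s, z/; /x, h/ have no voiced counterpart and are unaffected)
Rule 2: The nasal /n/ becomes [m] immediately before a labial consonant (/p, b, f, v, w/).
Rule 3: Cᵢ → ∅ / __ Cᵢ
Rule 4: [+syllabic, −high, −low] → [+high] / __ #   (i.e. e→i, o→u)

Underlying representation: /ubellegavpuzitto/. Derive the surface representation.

ubelegafpuzitu

Rule 1 (regressive voicing assimilation): /v/ precedes the voiceless obstruent /p/, so it devoices to [f] by assimilation. /ubellegavpuzitto/ → ubellegafpuzitto.
Rule 2 (nasal place assimilation): no segment meets the environment; /ubellegafpuzitto/ is unchanged.
Rule 3 (degemination): /ll/ is a geminate; the first /l/ deletes. /tt/ is a geminate; the first /t/ deletes. /ubellegafpuzitto/ → ubelegafpuzito.
Rule 4 (final vowel raising): /o/ is a mid vowel in word-final position, so it raises to [u]. /ubelegafpuzito/ → ubelegafpuzitu.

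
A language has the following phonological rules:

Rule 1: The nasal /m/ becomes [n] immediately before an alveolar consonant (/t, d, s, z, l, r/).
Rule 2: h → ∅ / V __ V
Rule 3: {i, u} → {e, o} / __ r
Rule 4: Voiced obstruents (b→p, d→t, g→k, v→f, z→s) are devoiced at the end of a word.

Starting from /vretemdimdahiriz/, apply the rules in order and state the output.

Rule 1 (nasal place assimilation): /m/ precedes the alveolar consonant /d/, so it assimilates in place to [n]. /m/ precedes the alveolar consonant /d/, so it assimilates in place to [n]. /vretemdimdahiriz/ → vretendindahiriz.
Rule 2 (intervocalic h-deletion): /h/ occurs between vowels /a/ and /i/, so it deletes. /vretendindahiriz/ → vretendindairiz.
Rule 3 (pre-rhotic lowering): /i/ is a high vowel immediately before /r/, so it lowers to [e]. /vretendindairiz/ → vretendindaeriz.
Rule 4 (final devoicing): /z/ is a voiced obstruent in word-final position, so it devoices to [s]. /vretendindaeriz/ → vretendindaeris.

vretendindaeris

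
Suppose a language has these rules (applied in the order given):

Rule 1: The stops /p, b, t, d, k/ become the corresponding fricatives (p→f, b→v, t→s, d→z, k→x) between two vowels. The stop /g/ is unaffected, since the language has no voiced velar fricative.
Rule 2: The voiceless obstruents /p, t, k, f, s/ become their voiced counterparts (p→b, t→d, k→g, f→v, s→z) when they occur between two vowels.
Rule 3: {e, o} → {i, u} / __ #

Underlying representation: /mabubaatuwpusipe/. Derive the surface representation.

Rule 1 (intervocalic spirantization): /b/ is a stop between vowels /a/ and /u/, so it spirantizes to the fricative [v]. /b/ is a stop between vowels /u/ and /a/, so it spirantizes to the fricative [v]. /t/ is a stop between vowels /a/ and /u/, so it spirantizes to the fricative [s]. /p/ is a stop between vowels /i/ and /e/, so it spirantizes to the fricative [f]. /mabubaatuwpusipe/ → mavuvaasuwpusife.
Rule 2 (intervocalic voicing): /s/ is a voiceless obstruent between vowels /a/ and /u/, so it voices to [z]. /s/ is a voiceless obstruent between vowels /u/ and /i/, so it voices to [z]. /f/ is a voiceless obstruent between vowels /i/ and /e/, so it voices to [v]. /mavuvaasuwpusife/ → mavuvaazuwpuzive.
Rule 3 (final vowel raising): /e/ is a mid vowel in word-final position, so it raises to [i]. /mavuvaazuwpuzive/ → mavuvaazuwpuzivi.

mavuvaazuwpuzivi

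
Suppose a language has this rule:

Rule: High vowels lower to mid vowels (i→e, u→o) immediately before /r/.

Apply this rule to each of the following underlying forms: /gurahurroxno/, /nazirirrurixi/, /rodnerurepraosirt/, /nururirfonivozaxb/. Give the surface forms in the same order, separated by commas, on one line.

/gurahurroxno/: /u/ is a high vowel immediately before /r/, so it lowers to [o]. /u/ is a high vowel immediately before /r/, so it lowers to [o]. → [gorahorroxno].
/nazirirrurixi/: /i/ is a high vowel immediately before /r/, so it lowers to [e]. /i/ is a high vowel immediately before /r/, so it lowers to [e]. /u/ is a high vowel immediately before /r/, so it lowers to [o]. → [nazererrorixi].
/rodnerurepraosirt/: /u/ is a high vowel immediately before /r/, so it lowers to [o]. /i/ is a high vowel immediately before /r/, so it lowers to [e]. → [rodnerorepraosert].
/nururirfonivozaxb/: /u/ is a high vowel immediately before /r/, so it lowers to [o]. /u/ is a high vowel immediately before /r/, so it lowers to [o]. /i/ is a high vowel immediately before /r/, so it lowers to [e]. → [nororerfonivozaxb].

gorahorroxno, nazererrorixi, rodnerorepraosert, nororerfonivozaxb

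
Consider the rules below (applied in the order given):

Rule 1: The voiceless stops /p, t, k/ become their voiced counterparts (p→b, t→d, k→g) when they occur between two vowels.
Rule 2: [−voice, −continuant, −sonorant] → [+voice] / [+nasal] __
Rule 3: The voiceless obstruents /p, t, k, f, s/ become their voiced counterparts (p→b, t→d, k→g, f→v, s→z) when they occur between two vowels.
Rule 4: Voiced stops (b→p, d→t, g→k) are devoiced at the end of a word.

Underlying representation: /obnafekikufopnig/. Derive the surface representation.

obnavegiguvopnik

Rule 1 (intervocalic voicing): /k/ is a voiceless stop between vowels /e/ and /i/, so it voices to [g]. /k/ is a voiceless stop between vowels /i/ and /u/, so it voices to [g]. /obnafekikufopnig/ → obnafegigufopnig.
Rule 2 (post-nasal voicing): no segment meets the environment; /obnafegigufopnig/ is unchanged.
Rule 3 (intervocalic voicing): /f/ is a voiceless obstruent between vowels /a/ and /e/, so it voices to [v]. /f/ is a voiceless obstruent between vowels /u/ and /o/, so it voices to [v]. /obnafegigufopnig/ → obnavegiguvopnig.
Rule 4 (final devoicing): /g/ is a voiced stop in word-final position, so it devoices to [k]. /obnavegiguvopnig/ → obnavegiguvopnik.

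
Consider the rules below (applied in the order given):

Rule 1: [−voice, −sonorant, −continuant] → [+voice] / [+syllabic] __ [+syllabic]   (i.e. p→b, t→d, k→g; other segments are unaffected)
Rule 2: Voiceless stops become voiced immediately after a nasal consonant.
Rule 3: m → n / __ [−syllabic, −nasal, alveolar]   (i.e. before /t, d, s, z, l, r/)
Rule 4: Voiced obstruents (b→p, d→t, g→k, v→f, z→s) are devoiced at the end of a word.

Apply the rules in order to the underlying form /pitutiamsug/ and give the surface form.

Rule 1 (intervocalic voicing): /t/ is a voiceless stop between vowels /i/ and /u/, so it voices to [d]. /t/ is a voiceless stop between vowels /u/ and /i/, so it voices to [d]. /pitutiamsug/ → pidudiamsug.
Rule 2 (post-nasal voicing): no segment meets the environment; /pidudiamsug/ is unchanged.
Rule 3 (nasal place assimilation): /m/ precedes the alveolar consonant /s/, so it assimilates in place to [n]. /pidudiamsug/ → pidudiansug.
Rule 4 (final devoicing): /g/ is a voiced obstruent in word-final position, so it devoices to [k]. /pidudiansug/ → pidudiansuk.

pidudiansuk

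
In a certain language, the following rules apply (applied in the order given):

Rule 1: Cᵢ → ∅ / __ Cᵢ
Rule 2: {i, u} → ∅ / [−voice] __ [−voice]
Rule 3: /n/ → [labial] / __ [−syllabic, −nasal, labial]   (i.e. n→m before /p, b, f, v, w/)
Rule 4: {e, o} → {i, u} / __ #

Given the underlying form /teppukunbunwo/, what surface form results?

Rule 1 (degemination): /pp/ is a geminate; the first /p/ deletes. /teppukunbunwo/ → tepukunbunwo.
Rule 2 (high vowel syncope): /u/ is a high vowel flanked by voiceless consonants /p/ and /k/, so it deletes. /tepukunbunwo/ → tepkunbunwo.
Rule 3 (nasal place assimilation): /n/ precedes the labial consonant /b/, so it assimilates in place to [m]. /n/ precedes the labial consonant /w/, so it assimilates in place to [m]. /tepkunbunwo/ → tepkumbumwo.
Rule 4 (final vowel raising): /o/ is a mid vowel in word-final position, so it raises to [u]. /tepkumbumwo/ → tepkumbumwu.

tepkumbumwu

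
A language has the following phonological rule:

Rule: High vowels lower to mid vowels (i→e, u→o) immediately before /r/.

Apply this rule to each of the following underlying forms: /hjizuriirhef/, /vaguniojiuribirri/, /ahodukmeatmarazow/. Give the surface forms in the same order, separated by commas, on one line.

hjizorierhef, vaguniojioriberri, ahodukmeatmarazow

/hjizuriirhef/: /u/ is a high vowel immediately before /r/, so it lowers to [o]. /i/ is a high vowel immediately before /r/, so it lowers to [e]. → [hjizorierhef].
/vaguniojiuribirri/: /u/ is a high vowel immediately before /r/, so it lowers to [o]. /i/ is a high vowel immediately before /r/, so it lowers to [e]. → [vaguniojioriberri].
/ahodukmeatmarazow/: the rule's environment is not met; surfaces unchanged as [ahodukmeatmarazow].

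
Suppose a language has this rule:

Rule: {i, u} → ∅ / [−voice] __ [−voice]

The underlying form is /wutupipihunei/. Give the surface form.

wutpphunei

/u/ is a high vowel flanked by voiceless consonants /t/ and /p/, so it deletes.
/i/ is a high vowel flanked by voiceless consonants /p/ and /p/, so it deletes.
/i/ is a high vowel flanked by voiceless consonants /p/ and /h/, so it deletes.
The other instances of /u/, /i/ do not occur in the required environment and remain unchanged.
Surface form: [wutpphunei].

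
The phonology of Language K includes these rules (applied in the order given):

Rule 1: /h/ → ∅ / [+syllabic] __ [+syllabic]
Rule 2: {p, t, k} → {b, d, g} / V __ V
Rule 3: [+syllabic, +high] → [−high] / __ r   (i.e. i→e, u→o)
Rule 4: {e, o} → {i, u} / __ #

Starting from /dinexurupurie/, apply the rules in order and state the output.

dinexoruborii

Rule 1 (intervocalic h-deletion): no segment meets the environment; /dinexurupurie/ is unchanged.
Rule 2 (intervocalic voicing): /p/ is a voiceless stop between vowels /u/ and /u/, so it voices to [b]. /dinexurupurie/ → dinexuruburie.
Rule 3 (pre-rhotic lowering): /u/ is a high vowel immediately before /r/, so it lowers to [o]. /u/ is a high vowel immediately before /r/, so it lowers to [o]. /dinexuruburie/ → dinexoruborie.
Rule 4 (final vowel raising): /e/ is a mid vowel in word-final position, so it raises to [i]. /dinexoruborie/ → dinexoruborii.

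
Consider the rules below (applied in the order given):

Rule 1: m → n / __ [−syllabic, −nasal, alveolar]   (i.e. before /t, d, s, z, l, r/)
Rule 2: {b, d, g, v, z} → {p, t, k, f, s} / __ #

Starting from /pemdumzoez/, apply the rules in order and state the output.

pendunzoes

Rule 1 (nasal place assimilation): /m/ precedes the alveolar consonant /d/, so it assimilates in place to [n]. /m/ precedes the alveolar consonant /z/, so it assimilates in place to [n]. /pemdumzoez/ → pendunzoez.
Rule 2 (final devoicing): /z/ is a voiced obstruent in word-final position, so it devoices to [s]. /pendunzoez/ → pendunzoes.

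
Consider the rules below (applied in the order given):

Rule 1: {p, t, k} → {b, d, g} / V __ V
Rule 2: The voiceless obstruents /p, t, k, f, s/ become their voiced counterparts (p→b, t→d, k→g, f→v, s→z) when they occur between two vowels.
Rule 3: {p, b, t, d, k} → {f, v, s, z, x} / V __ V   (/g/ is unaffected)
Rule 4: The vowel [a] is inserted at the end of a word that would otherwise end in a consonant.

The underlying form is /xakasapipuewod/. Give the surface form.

Rule 1 (intervocalic voicing): /k/ is a voiceless stop between vowels /a/ and /a/, so it voices to [g]. /p/ is a voiceless stop between vowels /a/ and /i/, so it voices to [b]. /p/ is a voiceless stop between vowels /i/ and /u/, so it voices to [b]. /xakasapipuewod/ → xagasabibuewod.
Rule 2 (intervocalic voicing): /s/ is a voiceless obstruent between vowels /a/ and /a/, so it voices to [z]. /xagasabibuewod/ → xagazabibuewod.
Rule 3 (intervocalic spirantization): /b/ is a stop between vowels /a/ and /i/, so it spirantizes to the fricative [v]. /b/ is a stop between vowels /i/ and /u/, so it spirantizes to the fricative [v]. /xagazabibuewod/ → xagazavivuewod.
Rule 4 (final a-epenthesis): the form ends in the consonant /d/, so [a] is inserted word-finally. /xagazavivuewod/ → xagazavivuewoda.

xagazavivuewoda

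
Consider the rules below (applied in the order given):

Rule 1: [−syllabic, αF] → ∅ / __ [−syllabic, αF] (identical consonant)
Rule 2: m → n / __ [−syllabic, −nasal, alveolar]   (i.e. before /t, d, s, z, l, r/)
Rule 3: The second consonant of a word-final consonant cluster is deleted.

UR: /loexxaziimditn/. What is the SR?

Rule 1 (degemination): /xx/ is a geminate; the first /x/ deletes. /loexxaziimditn/ → loexaziimditn.
Rule 2 (nasal place assimilation): /m/ precedes the alveolar consonant /d/, so it assimilates in place to [n]. /loexaziimditn/ → loexaziinditn.
Rule 3 (final cluster simplification): /n/ is the second consonant of a word-final cluster /tn/, so it deletes. /loexaziinditn/ → loexaziindit.

loexaziindit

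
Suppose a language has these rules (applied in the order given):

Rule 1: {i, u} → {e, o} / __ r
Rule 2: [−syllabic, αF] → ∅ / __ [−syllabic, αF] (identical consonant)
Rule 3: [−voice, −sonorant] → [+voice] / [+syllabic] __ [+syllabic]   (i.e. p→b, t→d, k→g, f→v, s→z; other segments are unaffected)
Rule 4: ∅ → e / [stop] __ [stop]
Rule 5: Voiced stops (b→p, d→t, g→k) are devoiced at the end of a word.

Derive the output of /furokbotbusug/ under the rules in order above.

forokebotebuzuk

Rule 1 (pre-rhotic lowering): /u/ is a high vowel immediately before /r/, so it lowers to [o]. /furokbotbusug/ → forokbotbusug.
Rule 2 (degemination): no segment meets the environment; /forokbotbusug/ is unchanged.
Rule 3 (intervocalic voicing): /s/ is a voiceless obstruent between vowels /u/ and /u/, so it voices to [z]. /forokbotbusug/ → forokbotbuzug.
Rule 4 (stop-cluster e-epenthesis): /k/ and /b/ form a stop–stop cluster, so [e] is inserted between them. /t/ and /b/ form a stop–stop cluster, so [e] is inserted between them. /forokbotbuzug/ → forokebotebuzug.
Rule 5 (final devoicing): /g/ is a voiced stop in word-final position, so it devoices to [k]. /forokebotebuzug/ → forokebotebuzuk.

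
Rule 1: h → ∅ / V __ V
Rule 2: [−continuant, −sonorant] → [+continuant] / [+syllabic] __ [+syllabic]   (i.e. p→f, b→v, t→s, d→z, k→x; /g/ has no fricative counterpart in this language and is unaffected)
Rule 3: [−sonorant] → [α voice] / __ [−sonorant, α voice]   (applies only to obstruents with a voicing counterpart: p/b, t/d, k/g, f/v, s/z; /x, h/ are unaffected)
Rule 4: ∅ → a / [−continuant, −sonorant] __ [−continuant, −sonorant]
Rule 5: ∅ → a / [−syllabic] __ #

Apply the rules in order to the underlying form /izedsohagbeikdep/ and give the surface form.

Rule 1 (intervocalic h-deletion): /h/ occurs between vowels /o/ and /a/, so it deletes. /izedsohagbeikdep/ → izedsoagbeikdep.
Rule 2 (intervocalic spirantization): no segment meets the environment; /izedsoagbeikdep/ is unchanged.
Rule 3 (regressive voicing assimilation): /d/ precedes the voiceless obstruent /s/, so it devoices to [t] by assimilation. /k/ precedes the voiced obstruent /d/, so it voices to [g] by assimilation. /izedsoagbeikdep/ → izetsoagbeigdep.
Rule 4 (stop-cluster a-epenthesis): /g/ and /b/ form a stop–stop cluster, so [a] is inserted between them. /g/ and /d/ form a stop–stop cluster, so [a] is inserted between them. /izetsoagbeigdep/ → izetsoagabeigadep.
Rule 5 (final a-epenthesis): the form ends in the consonant /p/, so [a] is inserted word-finally. /izetsoagabeigadep/ → izetsoagabeigadepa.

izetsoagabeigadepa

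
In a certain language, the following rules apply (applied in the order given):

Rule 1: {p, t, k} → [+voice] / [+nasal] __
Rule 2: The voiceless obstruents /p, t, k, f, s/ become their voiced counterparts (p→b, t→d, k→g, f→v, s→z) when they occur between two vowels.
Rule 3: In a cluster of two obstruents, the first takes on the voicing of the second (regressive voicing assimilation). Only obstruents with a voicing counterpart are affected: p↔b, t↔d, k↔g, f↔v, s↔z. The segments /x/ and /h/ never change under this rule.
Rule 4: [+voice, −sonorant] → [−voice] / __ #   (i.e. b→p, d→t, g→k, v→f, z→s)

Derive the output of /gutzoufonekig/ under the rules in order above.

Rule 1 (post-nasal voicing): no segment meets the environment; /gutzoufonekig/ is unchanged.
Rule 2 (intervocalic voicing): /f/ is a voiceless obstruent between vowels /u/ and /o/, so it voices to [v]. /k/ is a voiceless obstruent between vowels /e/ and /i/, so it voices to [g]. /gutzoufonekig/ → gutzouvonegig.
Rule 3 (regressive voicing assimilation): /t/ precedes the voiced obstruent /z/, so it voices to [d] by assimilation. /gutzouvonegig/ → gudzouvonegig.
Rule 4 (final devoicing): /g/ is a voiced obstruent in word-final position, so it devoices to [k]. /gudzouvonegig/ → gudzouvonegik.

gudzouvonegik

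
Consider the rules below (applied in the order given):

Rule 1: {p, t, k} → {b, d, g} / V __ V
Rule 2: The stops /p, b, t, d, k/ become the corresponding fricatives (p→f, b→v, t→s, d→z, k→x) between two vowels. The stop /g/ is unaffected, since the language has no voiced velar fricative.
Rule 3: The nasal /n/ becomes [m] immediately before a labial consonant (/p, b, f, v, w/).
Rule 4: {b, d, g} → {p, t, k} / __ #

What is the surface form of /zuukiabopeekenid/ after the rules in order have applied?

zuugiavoveegenit

Rule 1 (intervocalic voicing): /k/ is a voiceless stop between vowels /u/ and /i/, so it voices to [g]. /p/ is a voiceless stop between vowels /o/ and /e/, so it voices to [b]. /k/ is a voiceless stop between vowels /e/ and /e/, so it voices to [g]. /zuukiabopeekenid/ → zuugiabobeegenid.
Rule 2 (intervocalic spirantization): /b/ is a stop between vowels /a/ and /o/, so it spirantizes to the fricative [v]. /b/ is a stop between vowels /o/ and /e/, so it spirantizes to the fricative [v]. /zuugiabobeegenid/ → zuugiavoveegenid.
Rule 3 (nasal place assimilation): no segment meets the environment; /zuugiavoveegenid/ is unchanged.
Rule 4 (final devoicing): /d/ is a voiced stop in word-final position, so it devoices to [t]. /zuugiavoveegenid/ → zuugiavoveegenit.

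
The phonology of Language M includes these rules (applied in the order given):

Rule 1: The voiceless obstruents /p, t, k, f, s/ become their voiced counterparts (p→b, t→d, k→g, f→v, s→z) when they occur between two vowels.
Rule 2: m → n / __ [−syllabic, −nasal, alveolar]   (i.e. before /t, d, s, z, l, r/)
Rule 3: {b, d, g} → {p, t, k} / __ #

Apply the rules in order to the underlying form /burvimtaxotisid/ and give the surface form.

Rule 1 (intervocalic voicing): /t/ is a voiceless obstruent between vowels /o/ and /i/, so it voices to [d]. /s/ is a voiceless obstruent between vowels /i/ and /i/, so it voices to [z]. /burvimtaxotisid/ → burvimtaxodizid.
Rule 2 (nasal place assimilation): /m/ precedes the alveolar consonant /t/, so it assimilates in place to [n]. /burvimtaxodizid/ → burvintaxodizid.
Rule 3 (final devoicing): /d/ is a voiced stop in word-final position, so it devoices to [t]. /burvintaxodizid/ → burvintaxodizit.

burvintaxodizit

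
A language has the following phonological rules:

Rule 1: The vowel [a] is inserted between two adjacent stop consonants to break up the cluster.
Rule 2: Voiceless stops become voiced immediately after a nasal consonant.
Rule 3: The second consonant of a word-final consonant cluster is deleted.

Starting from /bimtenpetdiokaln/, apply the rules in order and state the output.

bimdenbetadiokal

Rule 1 (stop-cluster a-epenthesis): /t/ and /d/ form a stop–stop cluster, so [a] is inserted between them. /bimtenpetdiokaln/ → bimtenpetadiokaln.
Rule 2 (post-nasal voicing): /t/ is a voiceless stop immediately after the nasal /m/, so it voices to [d]. /p/ is a voiceless stop immediately after the nasal /n/, so it voices to [b]. /bimtenpetadiokaln/ → bimdenbetadiokaln.
Rule 3 (final cluster simplification): /n/ is the second consonant of a word-final cluster /ln/, so it deletes. /bimdenbetadiokaln/ → bimdenbetadiokal.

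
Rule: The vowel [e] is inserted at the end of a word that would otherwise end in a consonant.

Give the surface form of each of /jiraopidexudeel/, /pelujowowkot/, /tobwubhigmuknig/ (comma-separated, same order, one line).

/jiraopidexudeel/: the form ends in the consonant /l/, so [e] is inserted word-finally. → [jiraopidexudeele].
/pelujowowkot/: the form ends in the consonant /t/, so [e] is inserted word-finally. → [pelujowowkote].
/tobwubhigmuknig/: the form ends in the consonant /g/, so [e] is inserted word-finally. → [tobwubhigmuknige].

jiraopidexudeele, pelujowowkote, tobwubhigmuknige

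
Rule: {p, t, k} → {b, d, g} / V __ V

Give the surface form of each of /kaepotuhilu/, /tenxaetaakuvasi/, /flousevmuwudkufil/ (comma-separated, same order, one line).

kaeboduhilu, tenxaedaaguvasi, flousevmuwudkufil

/kaepotuhilu/: /p/ is a voiceless stop between vowels /e/ and /o/, so it voices to [b]. /t/ is a voiceless stop between vowels /o/ and /u/, so it voices to [d]. → [kaeboduhilu].
/tenxaetaakuvasi/: /t/ is a voiceless stop between vowels /e/ and /a/, so it voices to [d]. /k/ is a voiceless stop between vowels /a/ and /u/, so it voices to [g]. → [tenxaedaaguvasi].
/flousevmuwudkufil/: the rule's environment is not met; surfaces unchanged as [flousevmuwudkufil].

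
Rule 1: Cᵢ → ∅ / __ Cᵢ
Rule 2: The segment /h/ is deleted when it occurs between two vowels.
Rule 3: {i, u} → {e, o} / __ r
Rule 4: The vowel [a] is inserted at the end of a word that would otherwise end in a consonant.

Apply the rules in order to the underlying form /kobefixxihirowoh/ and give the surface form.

kobefixierowoha

Rule 1 (degemination): /xx/ is a geminate; the first /x/ deletes. /kobefixxihirowoh/ → kobefixihirowoh.
Rule 2 (intervocalic h-deletion): /h/ occurs between vowels /i/ and /i/, so it deletes. /kobefixihirowoh/ → kobefixiirowoh.
Rule 3 (pre-rhotic lowering): /i/ is a high vowel immediately before /r/, so it lowers to [e]. /kobefixiirowoh/ → kobefixierowoh.
Rule 4 (final a-epenthesis): the form ends in the consonant /h/, so [a] is inserted word-finally. /kobefixierowoh/ → kobefixierowoha.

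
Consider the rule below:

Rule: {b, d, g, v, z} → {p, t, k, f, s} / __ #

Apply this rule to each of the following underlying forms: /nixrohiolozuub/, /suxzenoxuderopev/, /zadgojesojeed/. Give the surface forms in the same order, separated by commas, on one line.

nixrohiolozuup, suxzenoxuderopef, zadgojesojeet

/nixrohiolozuub/: /b/ is a voiced obstruent in word-final position, so it devoices to [p]. → [nixrohiolozuup].
/suxzenoxuderopev/: /v/ is a voiced obstruent in word-final position, so it devoices to [f]. → [suxzenoxuderopef].
/zadgojesojeed/: /d/ is a voiced obstruent in word-final position, so it devoices to [t]. → [zadgojesojeet].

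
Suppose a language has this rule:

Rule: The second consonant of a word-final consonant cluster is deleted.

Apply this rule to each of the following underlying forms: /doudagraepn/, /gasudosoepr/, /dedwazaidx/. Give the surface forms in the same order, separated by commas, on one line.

doudagraep, gasudosoep, dedwazaid

/doudagraepn/: /n/ is the second consonant of a word-final cluster /pn/, so it deletes. → [doudagraep].
/gasudosoepr/: /r/ is the second consonant of a word-final cluster /pr/, so it deletes. → [gasudosoep].
/dedwazaidx/: /x/ is the second consonant of a word-final cluster /dx/, so it deletes. → [dedwazaid].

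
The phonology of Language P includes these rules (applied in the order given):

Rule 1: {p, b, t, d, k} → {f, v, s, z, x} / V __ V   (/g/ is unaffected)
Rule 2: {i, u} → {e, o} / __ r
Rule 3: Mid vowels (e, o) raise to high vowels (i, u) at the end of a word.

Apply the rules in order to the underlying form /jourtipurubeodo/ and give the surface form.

Rule 1 (intervocalic spirantization): /p/ is a stop between vowels /i/ and /u/, so it spirantizes to the fricative [f]. /b/ is a stop between vowels /u/ and /e/, so it spirantizes to the fricative [v]. /d/ is a stop between vowels /o/ and /o/, so it spirantizes to the fricative [z]. /jourtipurubeodo/ → jourtifuruveozo.
Rule 2 (pre-rhotic lowering): /u/ is a high vowel immediately before /r/, so it lowers to [o]. /u/ is a high vowel immediately before /r/, so it lowers to [o]. /jourtifuruveozo/ → joortiforuveozo.
Rule 3 (final vowel raising): /o/ is a mid vowel in word-final position, so it raises to [u]. /joortiforuveozo/ → joortiforuveozu.

joortiforuveozu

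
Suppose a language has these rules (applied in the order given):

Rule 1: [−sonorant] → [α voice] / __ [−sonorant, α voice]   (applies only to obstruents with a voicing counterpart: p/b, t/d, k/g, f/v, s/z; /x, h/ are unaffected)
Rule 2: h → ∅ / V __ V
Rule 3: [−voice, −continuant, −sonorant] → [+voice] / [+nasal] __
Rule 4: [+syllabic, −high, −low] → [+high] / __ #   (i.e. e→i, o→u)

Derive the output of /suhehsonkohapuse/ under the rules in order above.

Rule 1 (regressive voicing assimilation): no segment meets the environment; /suhehsonkohapuse/ is unchanged.
Rule 2 (intervocalic h-deletion): /h/ occurs between vowels /u/ and /e/, so it deletes. /h/ occurs between vowels /o/ and /a/, so it deletes. /suhehsonkohapuse/ → suehsonkoapuse.
Rule 3 (post-nasal voicing): /k/ is a voiceless stop immediately after the nasal /n/, so it voices to [g]. /suehsonkoapuse/ → suehsongoapuse.
Rule 4 (final vowel raising): /e/ is a mid vowel in word-final position, so it raises to [i]. /suehsongoapuse/ → suehsongoapusi.

suehsongoapusi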